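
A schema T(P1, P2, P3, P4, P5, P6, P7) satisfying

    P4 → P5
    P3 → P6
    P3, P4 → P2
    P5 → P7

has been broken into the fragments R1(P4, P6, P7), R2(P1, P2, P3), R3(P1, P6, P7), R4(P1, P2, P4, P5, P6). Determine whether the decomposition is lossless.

No

Chase test. Columns are P1, P2, P3, P4, P5, P6, P7; row i has aⱼ where attribute j ∈ Ri, else bᵢⱼ.
Initial tableau (one row per fragment):
  row 1: b11 b12 b13 a4 b15 a6 a7
  row 2: a1 a2 a3 b24 b25 b26 b27
  row 3: a1 b32 b33 b34 b35 a6 a7
  row 4: a1 a2 b43 a4 a5 a6 b47
Rows 1 and 4 agree on P4; apply P4→P5 and equate their P5 entries.
Rows 1 and 4 agree on P5; apply P5→P7 and equate their P7 entries.
No row becomes fully distinguished — the join is lossy.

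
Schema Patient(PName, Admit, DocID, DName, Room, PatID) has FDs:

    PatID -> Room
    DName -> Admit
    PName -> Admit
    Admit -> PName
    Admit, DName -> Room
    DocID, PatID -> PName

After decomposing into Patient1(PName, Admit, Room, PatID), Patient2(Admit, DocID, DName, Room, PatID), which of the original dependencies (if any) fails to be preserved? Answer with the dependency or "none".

none

PatID → Room lies within Patient1.
DName → Admit lies within Patient2.
PName → Admit lies within Patient1.
Admit → PName lies within Patient1.
Admit, DName → Room lies within Patient2.
DocID, PatID → PName: restricted closure across fragments reaches PName.
Every dependency is enforceable on the fragments, so the decomposition is dependency-preserving.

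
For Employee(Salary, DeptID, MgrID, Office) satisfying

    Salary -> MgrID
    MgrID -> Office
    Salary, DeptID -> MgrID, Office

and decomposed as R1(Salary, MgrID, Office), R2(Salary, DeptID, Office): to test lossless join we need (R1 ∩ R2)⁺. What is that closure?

R1 ∩ R2 = {Salary, Office}.
Salary → MgrID applies, adding MgrID
Closure: {Salary, MgrID, Office}.

Salary, MgrID, Office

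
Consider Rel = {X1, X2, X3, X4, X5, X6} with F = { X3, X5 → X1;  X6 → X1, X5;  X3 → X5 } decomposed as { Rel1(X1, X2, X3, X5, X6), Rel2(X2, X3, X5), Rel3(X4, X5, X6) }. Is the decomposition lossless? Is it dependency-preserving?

lossy but dependency-preserving

Lossless test (chase): Rows 1 and 2 agree on X3, X5; apply X3, X5→X1 and equate their X1 entries. Rows 1 and 3 agree on X6; apply X6→X1, X5 and equate their X1, X5 entries. No row becomes fully distinguished — the join is lossy.
Dependency preservation: every FD's attributes lie within a single fragment, so each can be enforced locally — preserved.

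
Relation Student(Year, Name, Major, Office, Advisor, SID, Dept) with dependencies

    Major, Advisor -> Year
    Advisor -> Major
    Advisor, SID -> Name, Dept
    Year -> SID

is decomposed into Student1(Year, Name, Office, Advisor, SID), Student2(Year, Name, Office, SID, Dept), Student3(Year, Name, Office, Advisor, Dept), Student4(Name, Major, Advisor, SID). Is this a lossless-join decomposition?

Chase test. Columns are Year, Name, Major, Office, Advisor, SID, Dept; row i has aⱼ where attribute j ∈ Studenti, else bᵢⱼ.
Initial tableau (one row per fragment):
  row 1: a1 a2 b13 a4 a5 a6 b17
  row 2: a1 a2 b23 a4 b25 a6 a7
  row 3: a1 a2 b33 a4 a5 b36 a7
  row 4: b41 a2 a3 b44 a5 a6 b47
Rows 1 and 3 agree on Advisor; apply Advisor→Major and equate their Major entries.
Rows 1 and 4 agree on Advisor; apply Advisor→Major and equate their Major entries.
Rows 1 and 4 agree on Advisor, SID; apply Advisor, SID→Name, Dept and equate their Name, Dept entries.
Rows 1 and 3 agree on Year; apply Year→SID and equate their SID entries.
Rows 1 and 4 agree on Major, Advisor; apply Major, Advisor→Year and equate their Year entries.
Rows 1 and 3 agree on Advisor, SID; apply Advisor, SID→Name, Dept and equate their Name, Dept entries.
Row 1 is now all distinguished symbols — the join is lossless.

Yes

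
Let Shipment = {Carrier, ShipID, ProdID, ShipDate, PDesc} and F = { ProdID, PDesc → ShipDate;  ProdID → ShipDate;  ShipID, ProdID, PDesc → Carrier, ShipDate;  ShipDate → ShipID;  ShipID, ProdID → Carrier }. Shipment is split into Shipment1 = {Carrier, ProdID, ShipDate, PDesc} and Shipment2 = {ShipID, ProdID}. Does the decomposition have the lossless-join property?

Common attributes: Shipment1 ∩ Shipment2 = {ProdID}.
Closure of {ProdID}: ProdID → ShipDate applies, adding ShipDate; ShipDate → ShipID applies, adding ShipID; ShipID, ProdID → Carrier applies, adding Carrier. So (ProdID)⁺ = {Carrier, ShipID, ProdID, ShipDate}.
This closure contains every attribute of Shipment2, so Shipment1 ∩ Shipment2 → Shipment2. The join is lossless.

Yes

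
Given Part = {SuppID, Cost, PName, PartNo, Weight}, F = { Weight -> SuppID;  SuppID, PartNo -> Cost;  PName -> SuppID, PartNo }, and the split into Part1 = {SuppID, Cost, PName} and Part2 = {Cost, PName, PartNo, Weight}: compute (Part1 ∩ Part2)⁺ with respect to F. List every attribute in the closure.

Part1 ∩ Part2 = {Cost, PName}.
PName → SuppID, PartNo applies, adding SuppID, PartNo
Closure: {SuppID, Cost, PName, PartNo}.

SuppID, Cost, PName, PartNo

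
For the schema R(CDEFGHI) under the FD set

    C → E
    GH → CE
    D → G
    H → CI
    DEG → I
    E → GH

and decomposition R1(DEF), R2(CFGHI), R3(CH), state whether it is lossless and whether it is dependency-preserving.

Lossless test (chase): Rows 2 and 3 agree on C; apply C→E and equate their E entries. Rows 2 and 3 agree on H; apply H→CI and equate their CI entries. Rows 2 and 3 agree on E; apply E→GH and equate their GH entries. No row becomes fully distinguished — the join is lossy.
Dependency preservation: the restricted closure of {C} across the fragments never reaches {E}, so C → E cannot be enforced without a join — not preserved.

lossy and not dependency-preserving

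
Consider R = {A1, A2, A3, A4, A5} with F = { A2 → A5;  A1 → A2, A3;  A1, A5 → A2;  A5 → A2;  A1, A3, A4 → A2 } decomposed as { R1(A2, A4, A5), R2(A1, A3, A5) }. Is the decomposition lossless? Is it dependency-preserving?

lossy but dependency-preserving

Lossless test: (A5)⁺ = {A2, A5}, which is a superkey of neither fragment — lossy.
Dependency preservation: A1 → A2, A3; A1, A5 → A2; A1, A3, A4 → A2 are not contained in any single fragment, but the restricted closure of each left-hand side across the fragments still reaches the right-hand side; the remaining FDs each lie inside some fragment. All dependencies are preserved.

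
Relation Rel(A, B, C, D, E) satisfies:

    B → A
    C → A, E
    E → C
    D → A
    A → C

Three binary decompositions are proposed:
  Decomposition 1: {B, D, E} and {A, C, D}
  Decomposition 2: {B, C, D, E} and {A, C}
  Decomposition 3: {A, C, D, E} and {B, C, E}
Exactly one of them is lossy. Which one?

Decomposition 1: common = {D}, closure = {A, C, D, E} → lossless.
Decomposition 2: common = {C}, closure = {A, C, E} → lossless.
Decomposition 3: common = {C, E}, closure = {A, C, E} → lossy.

Decomposition 3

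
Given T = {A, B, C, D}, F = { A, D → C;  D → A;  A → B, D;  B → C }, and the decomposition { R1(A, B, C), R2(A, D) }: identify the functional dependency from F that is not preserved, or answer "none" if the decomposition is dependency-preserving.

none

A, D → C: restricted closure across fragments reaches C.
D → A lies within R2.
A → B, D: restricted closure across fragments reaches B, D.
B → C lies within R1.
Every dependency is enforceable on the fragments, so the decomposition is dependency-preserving.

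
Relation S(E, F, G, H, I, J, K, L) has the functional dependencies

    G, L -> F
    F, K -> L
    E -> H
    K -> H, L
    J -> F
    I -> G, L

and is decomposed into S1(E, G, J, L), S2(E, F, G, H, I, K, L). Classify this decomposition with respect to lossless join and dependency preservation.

lossy and not dependency-preserving

Lossless test: (E, G, L)⁺ = {E, F, G, H, L}, which is a superkey of neither fragment — lossy.
Dependency preservation: the restricted closure of {J} across the fragments never reaches {F}, so J → F cannot be enforced without a join — not preserved.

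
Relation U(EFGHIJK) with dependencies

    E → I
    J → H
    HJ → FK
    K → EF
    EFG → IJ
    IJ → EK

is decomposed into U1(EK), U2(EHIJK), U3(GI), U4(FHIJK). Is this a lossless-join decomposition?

Chase test. Columns are EFGHIJK; row i has aⱼ where attribute j ∈ Ui, else bᵢⱼ.
Initial tableau (one row per fragment):
  row 1: a1 b12 b13 b14 b15 b16 a7
  row 2: a1 b22 b23 a4 a5 a6 a7
  row 3: b31 b32 a3 b34 a5 b36 b37
  row 4: b41 a2 b43 a4 a5 a6 a7
Rows 1 and 2 agree on E; apply E→I and equate their I entries.
Rows 2 and 4 agree on HJ; apply HJ→FK and equate their FK entries.
Rows 1 and 2 agree on K; apply K→EF and equate their EF entries.
Rows 1 and 4 agree on K; apply K→EF and equate their EF entries.
No row becomes fully distinguished — the join is lossy.

No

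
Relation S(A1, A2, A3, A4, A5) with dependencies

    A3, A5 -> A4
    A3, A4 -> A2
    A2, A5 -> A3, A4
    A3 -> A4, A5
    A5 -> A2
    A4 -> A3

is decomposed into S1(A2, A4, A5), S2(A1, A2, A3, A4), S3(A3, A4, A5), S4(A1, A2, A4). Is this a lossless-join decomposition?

Yes

Chase test. Columns are A1, A2, A3, A4, A5; row i has aⱼ where attribute j ∈ Si, else bᵢⱼ.
Initial tableau (one row per fragment):
  row 1: b11 a2 b13 a4 a5
  row 2: a1 a2 a3 a4 b25
  row 3: b31 b32 a3 a4 a5
  row 4: a1 a2 b43 a4 b45
Rows 2 and 3 agree on A3, A4; apply A3, A4→A2 and equate their A2 entries.
Rows 1 and 3 agree on A2, A5; apply A2, A5→A3, A4 and equate their A3, A4 entries.
Rows 1 and 2 agree on A3; apply A3→A4, A5 and equate their A4, A5 entries.
Rows 1 and 4 agree on A4; apply A4→A3 and equate their A3 entries.
Rows 1 and 4 agree on A3; apply A3→A4, A5 and equate their A4, A5 entries.
Row 2 is now all distinguished symbols — the join is lossless.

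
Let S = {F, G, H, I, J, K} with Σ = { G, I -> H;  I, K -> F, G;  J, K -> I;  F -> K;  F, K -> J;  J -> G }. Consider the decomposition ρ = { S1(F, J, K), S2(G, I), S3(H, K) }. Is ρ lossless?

No

Chase test. Columns are F, G, H, I, J, K; row i has aⱼ where attribute j ∈ Si, else bᵢⱼ.
Initial tableau (one row per fragment):
  row 1: a1 b12 b13 b14 a5 a6
  row 2: b21 a2 b23 a4 b25 b26
  row 3: b31 b32 a3 b34 b35 a6
No row becomes fully distinguished — the join is lossy.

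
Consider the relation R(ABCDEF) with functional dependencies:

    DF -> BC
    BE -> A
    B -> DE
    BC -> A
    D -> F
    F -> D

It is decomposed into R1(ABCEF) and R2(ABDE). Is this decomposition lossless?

Yes

Common attributes: R1 ∩ R2 = {ABE}.
Closure of {ABE}: B → DE applies, adding D; D → F applies, adding F; DF → BC applies, adding C. So (ABE)⁺ = {ABCDEF}.
This closure contains every attribute of R1, so R1 ∩ R2 → R1. The join is lossless.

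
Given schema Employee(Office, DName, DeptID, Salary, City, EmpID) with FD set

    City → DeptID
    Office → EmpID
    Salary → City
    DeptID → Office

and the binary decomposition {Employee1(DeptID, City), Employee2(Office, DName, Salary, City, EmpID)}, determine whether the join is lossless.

Common attributes: Employee1 ∩ Employee2 = {City}.
Closure of {City}: City → DeptID applies, adding DeptID; DeptID → Office applies, adding Office; Office → EmpID applies, adding EmpID. So (City)⁺ = {Office, DeptID, City, EmpID}.
This closure contains every attribute of Employee1, so Employee1 ∩ Employee2 → Employee1. The join is lossless.

Yes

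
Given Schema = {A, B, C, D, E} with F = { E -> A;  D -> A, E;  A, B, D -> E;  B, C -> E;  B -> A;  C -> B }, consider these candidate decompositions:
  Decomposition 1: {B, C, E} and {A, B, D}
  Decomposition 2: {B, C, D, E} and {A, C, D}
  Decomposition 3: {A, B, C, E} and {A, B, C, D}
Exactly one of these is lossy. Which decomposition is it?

Decomposition 1

Decomposition 1: common = {B}, closure = {A, B} → lossy.
Decomposition 2: common = {C, D}, closure = {A, B, C, D, E} → lossless.
Decomposition 3: common = {A, B, C}, closure = {A, B, C, E} → lossless.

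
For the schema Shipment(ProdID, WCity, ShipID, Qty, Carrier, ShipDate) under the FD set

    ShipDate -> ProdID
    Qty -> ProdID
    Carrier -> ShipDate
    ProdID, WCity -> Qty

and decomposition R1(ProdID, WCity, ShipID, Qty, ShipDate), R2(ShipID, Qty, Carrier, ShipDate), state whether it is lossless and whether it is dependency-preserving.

Lossless test: (ShipID, Qty, ShipDate)⁺ = {ProdID, ShipID, Qty, ShipDate}, which is a superkey of neither fragment — lossy.
Dependency preservation: every FD's attributes lie within a single fragment, so each can be enforced locally — preserved.

lossy but dependency-preserving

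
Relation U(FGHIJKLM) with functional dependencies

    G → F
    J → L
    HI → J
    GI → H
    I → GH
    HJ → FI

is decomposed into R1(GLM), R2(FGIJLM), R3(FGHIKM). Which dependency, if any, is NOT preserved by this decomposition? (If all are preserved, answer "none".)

HJ → FI

Check HJ → FI: no single fragment contains all of {FHIJ}, and the restricted closure of {HJ} across the fragments never reaches {FI}.
G → F is preserved.
J → L is preserved.
HI → J is preserved.
GI → H is preserved.
I → GH is preserved.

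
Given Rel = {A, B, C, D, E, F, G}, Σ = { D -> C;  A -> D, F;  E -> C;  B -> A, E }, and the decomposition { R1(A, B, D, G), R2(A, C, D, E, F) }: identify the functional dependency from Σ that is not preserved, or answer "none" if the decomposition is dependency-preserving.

Check B → A, E: no single fragment contains all of {A, B, E}, and the restricted closure of {B} across the fragments never reaches {A, E}.
D → C is preserved.
A → D, F is preserved.
E → C is preserved.

B -> A, E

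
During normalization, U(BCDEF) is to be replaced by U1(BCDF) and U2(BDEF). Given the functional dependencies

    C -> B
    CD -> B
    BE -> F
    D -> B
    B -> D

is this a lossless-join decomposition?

Common attributes: U1 ∩ U2 = {BDF}.
No dependency enlarges {BDF}, so (BDF)⁺ = {BDF}.
The closure contains neither all of U1 = {BCDF} nor all of U2 = {BDEF}, so the common attributes are not a superkey of either fragment. The join is lossy.

No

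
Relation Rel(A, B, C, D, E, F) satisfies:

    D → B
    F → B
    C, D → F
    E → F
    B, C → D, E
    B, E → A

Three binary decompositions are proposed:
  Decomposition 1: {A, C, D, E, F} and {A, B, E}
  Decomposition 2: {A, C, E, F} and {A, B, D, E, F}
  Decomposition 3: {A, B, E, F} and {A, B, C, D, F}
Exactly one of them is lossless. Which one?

Decomposition 1: common = {A, E}, closure = {A, B, E, F} → lossless.
Decomposition 2: common = {A, E, F}, closure = {A, B, E, F} → lossy.
Decomposition 3: common = {A, B, F}, closure = {A, B, F} → lossy.

Decomposition 1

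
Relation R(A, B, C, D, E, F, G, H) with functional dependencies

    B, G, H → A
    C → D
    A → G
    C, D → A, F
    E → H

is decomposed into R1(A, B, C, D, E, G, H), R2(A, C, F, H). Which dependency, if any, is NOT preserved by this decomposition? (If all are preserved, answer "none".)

none

B, G, H → A lies within R1.
C → D lies within R1.
A → G lies within R1.
C, D → A, F: restricted closure across fragments reaches A, F.
E → H lies within R1.
Every dependency is enforceable on the fragments, so the decomposition is dependency-preserving.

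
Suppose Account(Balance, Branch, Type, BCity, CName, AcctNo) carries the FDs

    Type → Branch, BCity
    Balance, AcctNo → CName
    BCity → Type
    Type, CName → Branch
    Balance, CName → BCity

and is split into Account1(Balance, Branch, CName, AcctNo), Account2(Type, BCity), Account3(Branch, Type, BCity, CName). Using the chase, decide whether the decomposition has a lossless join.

Chase test. Columns are Balance, Branch, Type, BCity, CName, AcctNo; row i has aⱼ where attribute j ∈ Accounti, else bᵢⱼ.
Initial tableau (one row per fragment):
  row 1: a1 a2 b13 b14 a5 a6
  row 2: b21 b22 a3 a4 b25 b26
  row 3: b31 a2 a3 a4 a5 b36
Rows 2 and 3 agree on Type; apply Type→Branch, BCity and equate their Branch, BCity entries.
No row becomes fully distinguished — the join is lossy.

No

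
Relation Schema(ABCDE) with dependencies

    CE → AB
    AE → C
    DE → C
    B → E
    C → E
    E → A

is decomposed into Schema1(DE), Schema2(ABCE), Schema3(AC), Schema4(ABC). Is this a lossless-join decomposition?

Chase test. Columns are ABCDE; row i has aⱼ where attribute j ∈ Schemai, else bᵢⱼ.
Initial tableau (one row per fragment):
  row 1: b11 b12 b13 a4 a5
  row 2: a1 a2 a3 b24 a5
  row 3: a1 b32 a3 b34 b35
  row 4: a1 a2 a3 b44 b45
Rows 2 and 4 agree on B; apply B→E and equate their E entries.
Rows 2 and 3 agree on C; apply C→E and equate their E entries.
Rows 1 and 2 agree on E; apply E→A and equate their A entries.
Rows 2 and 3 agree on CE; apply CE→AB and equate their AB entries.
Rows 1 and 2 agree on AE; apply AE→C and equate their C entries.
Rows 1 and 2 agree on CE; apply CE→AB and equate their AB entries.
Row 1 is now all distinguished symbols — the join is lossless.

Yes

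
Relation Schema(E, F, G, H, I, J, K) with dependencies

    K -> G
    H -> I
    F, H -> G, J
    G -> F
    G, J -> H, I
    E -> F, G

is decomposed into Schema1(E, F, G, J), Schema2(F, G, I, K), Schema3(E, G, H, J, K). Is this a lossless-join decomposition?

No

Chase test. Columns are E, F, G, H, I, J, K; row i has aⱼ where attribute j ∈ Schemai, else bᵢⱼ.
Initial tableau (one row per fragment):
  row 1: a1 a2 a3 b14 b15 a6 b17
  row 2: b21 a2 a3 b24 a5 b26 a7
  row 3: a1 b32 a3 a4 b35 a6 a7
Rows 1 and 3 agree on G; apply G→F and equate their F entries.
Rows 1 and 3 agree on G, J; apply G, J→H, I and equate their H, I entries.
No row becomes fully distinguished — the join is lossy.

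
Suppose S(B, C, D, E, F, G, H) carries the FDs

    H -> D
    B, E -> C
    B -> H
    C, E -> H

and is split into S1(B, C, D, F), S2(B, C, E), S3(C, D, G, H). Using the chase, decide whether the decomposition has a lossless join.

No

Chase test. Columns are B, C, D, E, F, G, H; row i has aⱼ where attribute j ∈ Si, else bᵢⱼ.
Initial tableau (one row per fragment):
  row 1: a1 a2 a3 b14 a5 b16 b17
  row 2: a1 a2 b23 a4 b25 b26 b27
  row 3: b31 a2 a3 b34 b35 a6 a7
Rows 1 and 2 agree on B; apply B→H and equate their H entries.
Rows 1 and 2 agree on H; apply H→D and equate their D entries.
No row becomes fully distinguished — the join is lossy.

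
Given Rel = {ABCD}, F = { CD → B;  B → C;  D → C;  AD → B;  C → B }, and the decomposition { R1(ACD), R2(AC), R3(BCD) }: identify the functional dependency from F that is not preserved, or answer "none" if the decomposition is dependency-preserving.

none

CD → B lies within R3.
B → C lies within R3.
D → C lies within R1.
AD → B: restricted closure across fragments reaches B.
C → B lies within R3.
Every dependency is enforceable on the fragments, so the decomposition is dependency-preserving.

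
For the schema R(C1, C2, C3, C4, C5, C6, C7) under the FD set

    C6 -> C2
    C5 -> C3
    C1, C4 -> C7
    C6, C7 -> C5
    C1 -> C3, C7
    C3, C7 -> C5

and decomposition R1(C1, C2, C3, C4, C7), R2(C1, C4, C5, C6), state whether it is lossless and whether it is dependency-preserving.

Lossless test: (C1, C4)⁺ = {C1, C3, C4, C5, C7}, which is a superkey of neither fragment — lossy.
Dependency preservation: the restricted closure of {C6} across the fragments never reaches {C2}, so C6 → C2 cannot be enforced without a join — not preserved.

lossy and not dependency-preserving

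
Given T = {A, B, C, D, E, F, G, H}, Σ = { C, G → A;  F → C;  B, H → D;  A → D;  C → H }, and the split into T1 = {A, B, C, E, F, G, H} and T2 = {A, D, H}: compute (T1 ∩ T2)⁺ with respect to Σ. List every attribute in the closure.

A, D, H

T1 ∩ T2 = {A, H}.
A → D applies, adding D
Closure: {A, D, H}.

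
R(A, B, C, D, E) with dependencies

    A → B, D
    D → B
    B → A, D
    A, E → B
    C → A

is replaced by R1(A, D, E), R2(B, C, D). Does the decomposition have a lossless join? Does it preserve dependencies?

Lossless test: (D)⁺ = {A, B, D}, which is a superkey of neither fragment — lossy.
Dependency preservation: A → B, D; B → A, D; A, E → B; C → A are not contained in any single fragment, but the restricted closure of each left-hand side across the fragments still reaches the right-hand side; the remaining FDs each lie inside some fragment. All dependencies are preserved.

lossy but dependency-preserving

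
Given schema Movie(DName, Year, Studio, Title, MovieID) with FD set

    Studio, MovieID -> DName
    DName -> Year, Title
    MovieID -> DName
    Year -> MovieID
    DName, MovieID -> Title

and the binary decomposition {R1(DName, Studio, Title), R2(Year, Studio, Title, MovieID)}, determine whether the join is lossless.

Common attributes: R1 ∩ R2 = {Studio, Title}.
No dependency enlarges {Studio, Title}, so (Studio, Title)⁺ = {Studio, Title}.
The closure contains neither all of R1 = {DName, Studio, Title} nor all of R2 = {Year, Studio, Title, MovieID}, so the common attributes are not a superkey of either fragment. The join is lossy.

No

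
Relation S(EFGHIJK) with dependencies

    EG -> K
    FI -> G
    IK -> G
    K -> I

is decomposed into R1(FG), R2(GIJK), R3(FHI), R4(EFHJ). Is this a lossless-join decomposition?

No

Chase test. Columns are EFGHIJK; row i has aⱼ where attribute j ∈ Ri, else bᵢⱼ.
Initial tableau (one row per fragment):
  row 1: b11 a2 a3 b14 b15 b16 b17
  row 2: b21 b22 a3 b24 a5 a6 a7
  row 3: b31 a2 b33 a4 a5 b36 b37
  row 4: a1 a2 b43 a4 b45 a6 b47
No row becomes fully distinguished — the join is lossy.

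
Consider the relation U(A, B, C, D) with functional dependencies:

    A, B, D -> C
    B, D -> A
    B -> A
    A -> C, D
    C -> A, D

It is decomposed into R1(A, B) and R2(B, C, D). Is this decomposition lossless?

Common attributes: R1 ∩ R2 = {B}.
Closure of {B}: B → A applies, adding A; A → C, D applies, adding C, D. So (B)⁺ = {A, B, C, D}.
This closure contains every attribute of R1, so R1 ∩ R2 → R1. The join is lossless.

Yes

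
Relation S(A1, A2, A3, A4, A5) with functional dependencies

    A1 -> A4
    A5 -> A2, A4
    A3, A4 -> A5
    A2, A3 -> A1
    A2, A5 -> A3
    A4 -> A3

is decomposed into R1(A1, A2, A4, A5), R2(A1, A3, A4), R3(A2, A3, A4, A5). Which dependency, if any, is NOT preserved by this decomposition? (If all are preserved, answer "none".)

A1 → A4 lies within R1.
A5 → A2, A4 lies within R1.
A3, A4 → A5 lies within R3.
A2, A3 → A1: restricted closure across fragments reaches A1.
A2, A5 → A3 lies within R3.
A4 → A3 lies within R2.
Every dependency is enforceable on the fragments, so the decomposition is dependency-preserving.

none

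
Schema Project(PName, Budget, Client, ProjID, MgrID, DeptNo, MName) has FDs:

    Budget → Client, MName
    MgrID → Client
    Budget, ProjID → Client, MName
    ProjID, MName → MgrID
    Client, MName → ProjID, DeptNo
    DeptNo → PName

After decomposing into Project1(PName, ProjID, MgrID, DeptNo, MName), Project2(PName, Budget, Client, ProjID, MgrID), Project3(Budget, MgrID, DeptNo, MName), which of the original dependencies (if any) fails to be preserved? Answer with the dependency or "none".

Client, MName → ProjID, DeptNo

Check Client, MName → ProjID, DeptNo: no single fragment contains all of {Client, ProjID, DeptNo, MName}, and the restricted closure of {Client, MName} across the fragments never reaches {ProjID, DeptNo}.
Budget → Client, MName is preserved.
MgrID → Client is preserved.
Budget, ProjID → Client, MName is preserved.
ProjID, MName → MgrID is preserved.
DeptNo → PName is preserved.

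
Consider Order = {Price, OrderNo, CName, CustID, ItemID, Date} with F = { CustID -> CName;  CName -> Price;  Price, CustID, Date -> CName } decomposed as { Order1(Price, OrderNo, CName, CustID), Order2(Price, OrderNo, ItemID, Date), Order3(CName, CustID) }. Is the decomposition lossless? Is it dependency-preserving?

lossy but dependency-preserving

Lossless test (chase): Rows 1 and 3 agree on CName; apply CName→Price and equate their Price entries. No row becomes fully distinguished — the join is lossy.
Dependency preservation: Price, CustID, Date → CName is not contained in any single fragment, but the restricted closure of its left-hand side across the fragments still reaches the right-hand side; the remaining FDs each lie inside some fragment. All dependencies are preserved.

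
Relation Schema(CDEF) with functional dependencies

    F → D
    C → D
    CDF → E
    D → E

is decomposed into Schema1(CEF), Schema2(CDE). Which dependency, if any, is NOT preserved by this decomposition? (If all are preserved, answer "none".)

F → D

Check F → D: no single fragment contains all of {DF}, and the restricted closure of {F} across the fragments never reaches {D}.
C → D is preserved.
CDF → E is preserved.
D → E is preserved.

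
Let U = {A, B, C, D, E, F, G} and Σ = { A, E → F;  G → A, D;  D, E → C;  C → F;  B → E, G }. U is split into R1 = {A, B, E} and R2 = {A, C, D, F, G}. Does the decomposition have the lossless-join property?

Common attributes: R1 ∩ R2 = {A}.
No dependency enlarges {A}, so (A)⁺ = {A}.
The closure contains neither all of R1 = {A, B, E} nor all of R2 = {A, C, D, F, G}, so the common attributes are not a superkey of either fragment. The join is lossy.

No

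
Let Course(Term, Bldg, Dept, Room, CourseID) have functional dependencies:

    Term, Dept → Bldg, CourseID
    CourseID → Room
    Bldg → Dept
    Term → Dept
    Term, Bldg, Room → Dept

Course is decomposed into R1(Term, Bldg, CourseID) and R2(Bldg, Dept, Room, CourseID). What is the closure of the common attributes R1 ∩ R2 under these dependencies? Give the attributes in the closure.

Bldg, Dept, Room, CourseID

R1 ∩ R2 = {Bldg, CourseID}.
CourseID → Room applies, adding Room
Bldg → Dept applies, adding Dept
Closure: {Bldg, Dept, Room, CourseID}.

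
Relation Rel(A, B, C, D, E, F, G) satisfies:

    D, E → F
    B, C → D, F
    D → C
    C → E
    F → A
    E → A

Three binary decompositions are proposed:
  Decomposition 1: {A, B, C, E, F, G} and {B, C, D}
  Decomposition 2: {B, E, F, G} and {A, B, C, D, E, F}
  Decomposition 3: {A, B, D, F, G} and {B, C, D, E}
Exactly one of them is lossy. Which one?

Decomposition 2

Decomposition 1: common = {B, C}, closure = {A, B, C, D, E, F} → lossless.
Decomposition 2: common = {B, E, F}, closure = {A, B, E, F} → lossy.
Decomposition 3: common = {B, D}, closure = {A, B, C, D, E, F} → lossless.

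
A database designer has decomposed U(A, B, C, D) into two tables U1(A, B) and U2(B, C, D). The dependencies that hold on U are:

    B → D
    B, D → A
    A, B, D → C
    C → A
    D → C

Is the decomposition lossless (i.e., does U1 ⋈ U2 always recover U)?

Common attributes: U1 ∩ U2 = {B}.
Closure of {B}: B → D applies, adding D; B, D → A applies, adding A; A, B, D → C applies, adding C. So (B)⁺ = {A, B, C, D}.
This closure contains every attribute of U1, so U1 ∩ U2 → U1. The join is lossless.

Yes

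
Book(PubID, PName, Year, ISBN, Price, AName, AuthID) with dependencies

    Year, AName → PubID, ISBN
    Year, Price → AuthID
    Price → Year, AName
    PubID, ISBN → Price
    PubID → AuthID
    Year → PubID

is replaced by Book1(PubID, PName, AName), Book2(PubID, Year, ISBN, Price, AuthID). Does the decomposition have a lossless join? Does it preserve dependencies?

Lossless test: (PubID)⁺ = {PubID, AuthID}, which is a superkey of neither fragment — lossy.
Dependency preservation: the restricted closure of {Year, AName} across the fragments never reaches {PubID, ISBN}, so Year, AName → PubID, ISBN cannot be enforced without a join — not preserved.

lossy and not dependency-preserving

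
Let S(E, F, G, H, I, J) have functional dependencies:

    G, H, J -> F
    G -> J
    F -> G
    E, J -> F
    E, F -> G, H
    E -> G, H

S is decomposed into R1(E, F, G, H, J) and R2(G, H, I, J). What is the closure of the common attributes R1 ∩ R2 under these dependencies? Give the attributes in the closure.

R1 ∩ R2 = {G, H, J}.
G, H, J → F applies, adding F
Closure: {F, G, H, J}.

F, G, H, J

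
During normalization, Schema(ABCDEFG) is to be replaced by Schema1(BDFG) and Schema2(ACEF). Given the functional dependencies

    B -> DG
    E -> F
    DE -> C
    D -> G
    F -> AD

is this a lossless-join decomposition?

Common attributes: Schema1 ∩ Schema2 = {F}.
Closure of {F}: F → AD applies, adding AD; D → G applies, adding G. So (F)⁺ = {ADFG}.
The closure contains neither all of Schema1 = {BDFG} nor all of Schema2 = {ACEF}, so the common attributes are not a superkey of either fragment. The join is lossy.

No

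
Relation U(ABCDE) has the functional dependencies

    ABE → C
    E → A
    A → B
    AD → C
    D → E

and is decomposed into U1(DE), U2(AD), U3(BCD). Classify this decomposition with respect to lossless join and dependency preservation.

Lossless test (chase): Rows 1 and 2 agree on D; apply D→E and equate their E entries. Rows 1 and 3 agree on D; apply D→E and equate their E entries. Rows 1 and 2 agree on E; apply E→A and equate their A entries. Rows 1 and 3 agree on E; apply E→A and equate their A entries. Rows 1 and 2 agree on A; apply A→B and equate their B entries. Rows 1 and 3 agree on A; apply A→B and equate their B entries. Rows 1 and 2 agree on AD; apply AD→C and equate their C entries. Rows 1 and 3 agree on AD; apply AD→C and equate their C entries. Row 1 is now all distinguished symbols — the join is lossless.
Dependency preservation: the restricted closure of {ABE} across the fragments never reaches {C}, so ABE → C cannot be enforced without a join — not preserved.

lossless but not dependency-preserving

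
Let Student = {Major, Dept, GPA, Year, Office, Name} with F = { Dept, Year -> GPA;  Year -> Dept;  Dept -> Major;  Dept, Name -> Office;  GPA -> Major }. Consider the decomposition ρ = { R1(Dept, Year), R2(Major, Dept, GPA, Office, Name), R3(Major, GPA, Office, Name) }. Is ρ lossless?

Chase test. Columns are Major, Dept, GPA, Year, Office, Name; row i has aⱼ where attribute j ∈ Ri, else bᵢⱼ.
Initial tableau (one row per fragment):
  row 1: b11 a2 b13 a4 b15 b16
  row 2: a1 a2 a3 b24 a5 a6
  row 3: a1 b32 a3 b34 a5 a6
Rows 1 and 2 agree on Dept; apply Dept→Major and equate their Major entries.
No row becomes fully distinguished — the join is lossy.

No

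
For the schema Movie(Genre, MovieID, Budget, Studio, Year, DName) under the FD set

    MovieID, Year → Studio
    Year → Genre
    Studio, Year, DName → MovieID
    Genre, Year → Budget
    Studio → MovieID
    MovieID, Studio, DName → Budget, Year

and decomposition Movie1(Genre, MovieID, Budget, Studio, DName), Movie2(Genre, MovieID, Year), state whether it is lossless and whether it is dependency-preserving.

lossy and not dependency-preserving

Lossless test: (Genre, MovieID)⁺ = {Genre, MovieID}, which is a superkey of neither fragment — lossy.
Dependency preservation: the restricted closure of {MovieID, Year} across the fragments never reaches {Studio}, so MovieID, Year → Studio cannot be enforced without a join — not preserved.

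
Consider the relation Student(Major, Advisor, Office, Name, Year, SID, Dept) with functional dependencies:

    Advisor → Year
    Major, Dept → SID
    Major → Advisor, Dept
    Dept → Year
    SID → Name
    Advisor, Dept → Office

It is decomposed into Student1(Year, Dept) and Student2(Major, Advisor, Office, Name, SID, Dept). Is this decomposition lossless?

Common attributes: Student1 ∩ Student2 = {Dept}.
Closure of {Dept}: Dept → Year applies, adding Year. So (Dept)⁺ = {Year, Dept}.
This closure contains every attribute of Student1, so Student1 ∩ Student2 → Student1. The join is lossless.

Yes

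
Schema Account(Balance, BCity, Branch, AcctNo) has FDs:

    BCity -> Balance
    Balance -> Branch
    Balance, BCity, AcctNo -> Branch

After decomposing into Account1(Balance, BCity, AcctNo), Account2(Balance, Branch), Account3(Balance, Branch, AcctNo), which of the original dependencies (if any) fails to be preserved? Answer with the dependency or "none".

BCity → Balance lies within Account1.
Balance → Branch lies within Account2.
Balance, BCity, AcctNo → Branch: restricted closure across fragments reaches Branch.
Every dependency is enforceable on the fragments, so the decomposition is dependency-preserving.

none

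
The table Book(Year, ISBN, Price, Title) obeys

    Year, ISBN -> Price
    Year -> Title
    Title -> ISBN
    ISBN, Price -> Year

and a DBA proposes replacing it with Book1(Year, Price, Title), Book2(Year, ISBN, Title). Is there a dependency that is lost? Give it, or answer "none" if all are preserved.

ISBN, Price -> Year

Check ISBN, Price → Year: no single fragment contains all of {Year, ISBN, Price}, and the restricted closure of {ISBN, Price} across the fragments never reaches {Year}.
Year, ISBN → Price is preserved.
Year → Title is preserved.
Title → ISBN is preserved.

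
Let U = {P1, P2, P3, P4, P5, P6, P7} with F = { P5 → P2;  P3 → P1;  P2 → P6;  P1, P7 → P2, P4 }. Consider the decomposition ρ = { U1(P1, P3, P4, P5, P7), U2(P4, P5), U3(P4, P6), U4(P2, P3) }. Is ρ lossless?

No

Chase test. Columns are P1, P2, P3, P4, P5, P6, P7; row i has aⱼ where attribute j ∈ Ui, else bᵢⱼ.
Initial tableau (one row per fragment):
  row 1: a1 b12 a3 a4 a5 b16 a7
  row 2: b21 b22 b23 a4 a5 b26 b27
  row 3: b31 b32 b33 a4 b35 a6 b37
  row 4: b41 a2 a3 b44 b45 b46 b47
Rows 1 and 2 agree on P5; apply P5→P2 and equate their P2 entries.
Rows 1 and 4 agree on P3; apply P3→P1 and equate their P1 entries.
Rows 1 and 2 agree on P2; apply P2→P6 and equate their P6 entries.
No row becomes fully distinguished — the join is lossy.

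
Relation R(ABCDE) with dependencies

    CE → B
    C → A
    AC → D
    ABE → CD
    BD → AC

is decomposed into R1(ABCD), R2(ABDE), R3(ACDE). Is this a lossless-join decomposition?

Yes

Chase test. Columns are ABCDE; row i has aⱼ where attribute j ∈ Ri, else bᵢⱼ.
Initial tableau (one row per fragment):
  row 1: a1 a2 a3 a4 b15
  row 2: a1 a2 b23 a4 a5
  row 3: a1 b32 a3 a4 a5
Rows 1 and 2 agree on BD; apply BD→AC and equate their AC entries.
Rows 2 and 3 agree on CE; apply CE→B and equate their B entries.
Row 2 is now all distinguished symbols — the join is lossless.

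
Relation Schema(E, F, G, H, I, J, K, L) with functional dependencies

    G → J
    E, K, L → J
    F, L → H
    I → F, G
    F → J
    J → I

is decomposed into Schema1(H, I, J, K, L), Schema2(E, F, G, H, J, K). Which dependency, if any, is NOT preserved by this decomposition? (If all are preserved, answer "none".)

E, K, L → J

Check E, K, L → J: no single fragment contains all of {E, J, K, L}, and the restricted closure of {E, K, L} across the fragments never reaches {J}.
G → J is preserved.
F, L → H is preserved.
I → F, G is preserved.
F → J is preserved.
J → I is preserved.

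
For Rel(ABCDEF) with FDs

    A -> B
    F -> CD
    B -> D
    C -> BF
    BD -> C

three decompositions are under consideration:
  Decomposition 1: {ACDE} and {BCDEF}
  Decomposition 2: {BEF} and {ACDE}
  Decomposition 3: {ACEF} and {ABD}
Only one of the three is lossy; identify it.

Decomposition 2

Decomposition 1: common = {CDE}, closure = {BCDEF} → lossless.
Decomposition 2: common = {E}, closure = {E} → lossy.
Decomposition 3: common = {A}, closure = {ABCDF} → lossless.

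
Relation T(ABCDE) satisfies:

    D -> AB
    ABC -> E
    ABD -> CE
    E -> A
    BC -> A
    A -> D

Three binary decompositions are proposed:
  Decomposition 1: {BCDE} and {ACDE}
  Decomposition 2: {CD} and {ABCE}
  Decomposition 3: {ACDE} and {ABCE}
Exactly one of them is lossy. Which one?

Decomposition 1: common = {CDE}, closure = {ABCDE} → lossless.
Decomposition 2: common = {C}, closure = {C} → lossy.
Decomposition 3: common = {ACE}, closure = {ABCDE} → lossless.

Decomposition 2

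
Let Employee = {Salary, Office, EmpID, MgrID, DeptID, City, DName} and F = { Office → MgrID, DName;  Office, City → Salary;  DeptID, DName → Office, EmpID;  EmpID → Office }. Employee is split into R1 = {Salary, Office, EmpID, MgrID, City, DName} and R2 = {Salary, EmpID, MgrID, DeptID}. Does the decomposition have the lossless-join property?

Common attributes: R1 ∩ R2 = {Salary, EmpID, MgrID}.
Closure of {Salary, EmpID, MgrID}: EmpID → Office applies, adding Office; Office → MgrID, DName applies, adding DName. So (Salary, EmpID, MgrID)⁺ = {Salary, Office, EmpID, MgrID, DName}.
The closure contains neither all of R1 = {Salary, Office, EmpID, MgrID, City, DName} nor all of R2 = {Salary, EmpID, MgrID, DeptID}, so the common attributes are not a superkey of either fragment. The join is lossy.

No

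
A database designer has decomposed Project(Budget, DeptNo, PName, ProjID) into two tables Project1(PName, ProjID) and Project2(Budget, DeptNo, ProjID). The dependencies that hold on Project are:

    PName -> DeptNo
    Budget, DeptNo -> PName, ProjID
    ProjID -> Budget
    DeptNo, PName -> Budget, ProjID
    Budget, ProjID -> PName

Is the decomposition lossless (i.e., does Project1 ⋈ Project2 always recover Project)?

Yes

Common attributes: Project1 ∩ Project2 = {ProjID}.
Closure of {ProjID}: ProjID → Budget applies, adding Budget; Budget, ProjID → PName applies, adding PName; PName → DeptNo applies, adding DeptNo. So (ProjID)⁺ = {Budget, DeptNo, PName, ProjID}.
This closure contains every attribute of Project1, so Project1 ∩ Project2 → Project1. The join is lossless.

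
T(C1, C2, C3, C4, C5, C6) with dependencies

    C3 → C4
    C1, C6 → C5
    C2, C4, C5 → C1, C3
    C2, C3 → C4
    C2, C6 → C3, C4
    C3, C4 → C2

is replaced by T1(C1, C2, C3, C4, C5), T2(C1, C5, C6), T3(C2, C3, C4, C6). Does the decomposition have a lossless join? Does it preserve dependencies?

Lossless test (chase): applying each FD to every pair of rows produces no changes in the tableau, so no row becomes fully distinguished — the join is lossy.
Dependency preservation: every FD's attributes lie within a single fragment, so each can be enforced locally — preserved.

lossy but dependency-preserving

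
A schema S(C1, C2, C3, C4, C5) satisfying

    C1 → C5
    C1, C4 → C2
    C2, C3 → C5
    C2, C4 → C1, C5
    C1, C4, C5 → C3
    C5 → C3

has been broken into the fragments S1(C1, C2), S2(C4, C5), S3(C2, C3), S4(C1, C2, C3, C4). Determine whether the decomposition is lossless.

Chase test. Columns are C1, C2, C3, C4, C5; row i has aⱼ where attribute j ∈ Si, else bᵢⱼ.
Initial tableau (one row per fragment):
  row 1: a1 a2 b13 b14 b15
  row 2: b21 b22 b23 a4 a5
  row 3: b31 a2 a3 b34 b35
  row 4: a1 a2 a3 a4 b45
Rows 1 and 4 agree on C1; apply C1→C5 and equate their C5 entries.
Rows 3 and 4 agree on C2, C3; apply C2, C3→C5 and equate their C5 entries.
Rows 1 and 3 agree on C5; apply C5→C3 and equate their C3 entries.
No row becomes fully distinguished — the join is lossy.

No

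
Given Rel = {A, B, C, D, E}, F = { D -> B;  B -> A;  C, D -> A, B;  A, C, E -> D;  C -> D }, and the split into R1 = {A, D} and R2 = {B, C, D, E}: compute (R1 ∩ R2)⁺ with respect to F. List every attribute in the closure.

A, B, D

R1 ∩ R2 = {D}.
D → B applies, adding B
B → A applies, adding A
Closure: {A, B, D}.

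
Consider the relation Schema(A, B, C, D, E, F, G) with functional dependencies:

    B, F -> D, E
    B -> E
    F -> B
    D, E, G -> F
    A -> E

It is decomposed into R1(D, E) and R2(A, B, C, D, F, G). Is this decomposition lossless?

Common attributes: R1 ∩ R2 = {D}.
No dependency enlarges {D}, so (D)⁺ = {D}.
The closure contains neither all of R1 = {D, E} nor all of R2 = {A, B, C, D, F, G}, so the common attributes are not a superkey of either fragment. The join is lossy.

No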